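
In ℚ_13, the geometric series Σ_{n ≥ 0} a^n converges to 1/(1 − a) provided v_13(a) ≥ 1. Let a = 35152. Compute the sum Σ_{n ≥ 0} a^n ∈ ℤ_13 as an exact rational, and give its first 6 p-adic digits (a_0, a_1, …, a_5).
Σ a^n = 1/(1 − a) = -1/35151;  first 6 digits = (1, 0, 0, 3, 1, 0)

v_13(a) = 3 ≥ 1, so the series converges in ℤ_13 to 1/(1 − a) = 1/(1 − 35152) = -1/35151. Expand this rational in ℤ_13: compute digits iteratively via d_i = x_i mod 13, x_{i+1} = (x_i − d_i)/13. The first 6 digits are (1, 0, 0, 3, 1, 0).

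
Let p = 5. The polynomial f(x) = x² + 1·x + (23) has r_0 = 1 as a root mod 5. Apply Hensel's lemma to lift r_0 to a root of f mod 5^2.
r_1 = 1 (mod 25)

Hensel: r_{i+1} = r_i − f(r_i)·(f′(r_i))^{-1} mod 5^{i+2}, f′(x) = 2x + 1. Iterate:
  r_0 = 1 (mod 5)
  r_1 = 1 (mod 25)
Final: r = 1 satisfies f(r) ≡ 0 mod 5^2.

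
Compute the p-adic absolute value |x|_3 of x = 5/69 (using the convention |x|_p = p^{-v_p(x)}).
|5/69|_3 = 3

Step 1 — compute v_3(x) by factoring powers of 3 out of the numerator and denominator: v_3(5/69) = -1. Step 2 — apply |x|_p = p^{-v_p(x)} = 3^{1} = 3.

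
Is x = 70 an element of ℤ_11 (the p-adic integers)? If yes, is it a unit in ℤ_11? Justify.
x ∈ ℤ_11^× (unit); v_11(x) = 0

ℤ_11 = {x ∈ ℚ_11 : v_11(x) ≥ 0} and ℤ_11^× = {x ∈ ℤ_11 : v_11(x) = 0}. Here v_11(70) = v_11(num) − v_11(den) = 0; compare against these criteria.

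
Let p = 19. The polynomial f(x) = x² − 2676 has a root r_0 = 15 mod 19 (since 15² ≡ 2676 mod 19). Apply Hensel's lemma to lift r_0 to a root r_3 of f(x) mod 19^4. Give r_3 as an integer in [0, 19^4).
r_3 = 95148 (mod 130321)

Hensel's recurrence: r_{i+1} = r_i − f(r_i)·(f′(r_i))^{-1} mod 19^{i+2}, with f′(x) = 2x. Iterate:
  r_0 = 15 (mod 19)
  r_1 = 205 (mod 361)
  r_2 = 5981 (mod 6859)
  r_3 = 95148 (mod 130321)
Final: r_3 = 95148, and one checks f(r_3) ≡ 0 mod 19^4.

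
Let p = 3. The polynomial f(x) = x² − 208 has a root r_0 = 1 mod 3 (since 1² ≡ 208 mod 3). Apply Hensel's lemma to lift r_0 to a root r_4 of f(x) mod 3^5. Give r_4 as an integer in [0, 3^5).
r_4 = 64 (mod 243)

Hensel's recurrence: r_{i+1} = r_i − f(r_i)·(f′(r_i))^{-1} mod 3^{i+2}, with f′(x) = 2x. Iterate:
  r_0 = 1 (mod 3)
  r_1 = 1 (mod 9)
  r_2 = 10 (mod 27)
  r_3 = 64 (mod 81)
  r_4 = 64 (mod 243)
Final: r_4 = 64, and one checks f(r_4) ≡ 0 mod 3^5.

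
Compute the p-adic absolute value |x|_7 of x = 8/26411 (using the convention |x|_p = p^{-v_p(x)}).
|8/26411|_7 = 2401

Step 1 — compute v_7(x) by factoring powers of 7 out of the numerator and denominator: v_7(8/26411) = -4. Step 2 — apply |x|_p = p^{-v_p(x)} = 7^{4} = 2401.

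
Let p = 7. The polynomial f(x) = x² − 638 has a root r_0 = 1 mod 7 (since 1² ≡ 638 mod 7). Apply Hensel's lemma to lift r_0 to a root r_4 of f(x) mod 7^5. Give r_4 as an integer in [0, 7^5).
r_4 = 6322 (mod 16807)

Hensel's recurrence: r_{i+1} = r_i − f(r_i)·(f′(r_i))^{-1} mod 7^{i+2}, with f′(x) = 2x. Iterate:
  r_0 = 1 (mod 7)
  r_1 = 1 (mod 49)
  r_2 = 148 (mod 343)
  r_3 = 1520 (mod 2401)
  r_4 = 6322 (mod 16807)
Final: r_4 = 6322, and one checks f(r_4) ≡ 0 mod 7^5.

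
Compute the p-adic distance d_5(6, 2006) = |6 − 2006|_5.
d_5(6, 2006) = 1/125

Step 1 — x − y = 6 − 2006 = -2000. Step 2 — v_5(-2000) = 3 (factor: -2000 = −(5^3 · 16); the sign does not affect v_p). Step 3 — |x − y|_5 = 5^{-3} = 1/125.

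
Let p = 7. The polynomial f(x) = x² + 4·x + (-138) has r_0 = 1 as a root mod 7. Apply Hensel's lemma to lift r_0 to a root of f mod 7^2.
r_1 = 15 (mod 49)

Hensel: r_{i+1} = r_i − f(r_i)·(f′(r_i))^{-1} mod 7^{i+2}, f′(x) = 2x + 4. Iterate:
  r_0 = 1 (mod 7)
  r_1 = 15 (mod 49)
Final: r = 15 satisfies f(r) ≡ 0 mod 7^2.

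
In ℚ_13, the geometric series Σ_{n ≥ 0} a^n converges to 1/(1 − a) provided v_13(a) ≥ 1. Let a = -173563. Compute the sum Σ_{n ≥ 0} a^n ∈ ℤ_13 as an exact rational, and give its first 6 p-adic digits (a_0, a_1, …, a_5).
Σ a^n = 1/(1 − a) = 1/173564;  first 6 digits = (1, 0, 0, 12, 6, 12)

v_13(a) = 3 ≥ 1, so the series converges in ℤ_13 to 1/(1 − a) = 1/(1 − (-173563)) = 1/173564. Expand this rational in ℤ_13: compute digits iteratively via d_i = x_i mod 13, x_{i+1} = (x_i − d_i)/13. The first 6 digits are (1, 0, 0, 12, 6, 12).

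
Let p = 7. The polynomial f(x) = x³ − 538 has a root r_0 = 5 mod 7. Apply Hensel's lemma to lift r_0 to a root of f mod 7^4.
r_3 = 1636 (mod 2401)

Hensel: r_{i+1} = r_i − f(r_i)/f′(r_i) mod 7^{i+2}, where f′(x) = 3x². Iterate:
  r_0 = 5 (mod 7)
  r_1 = 19 (mod 49)
  r_2 = 264 (mod 343)
  r_3 = 1636 (mod 2401)
Final: r = 1636 with f(r) ≡ 0 mod 7^4.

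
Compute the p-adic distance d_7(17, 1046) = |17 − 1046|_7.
d_7(17, 1046) = 1/343

Step 1 — x − y = 17 − 1046 = -1029. Step 2 — v_7(-1029) = 3 (factor: -1029 = −(7^3 · 3); the sign does not affect v_p). Step 3 — |x − y|_7 = 7^{-3} = 1/343.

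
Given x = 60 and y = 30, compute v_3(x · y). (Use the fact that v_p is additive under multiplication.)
v_3(1800) = 2

v_p(x) = 1 (factor: 60 = 3^1 · 20); v_p(y) = 1 (factor: 30 = 3^1 · 10). Additivity: v_p(xy) = v_p(x) + v_p(y) = 1 + 1 = 2. (Direct check: xy = 1800 = 3^2 · (200).)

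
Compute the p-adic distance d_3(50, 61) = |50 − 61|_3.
d_3(50, 61) = 1

Step 1 — x − y = 50 − 61 = -11. Step 2 — v_3(-11) = 0 (factor: -11 = −(3^0 · 11); the sign does not affect v_p). Step 3 — |x − y|_3 = 3^{0} = 1.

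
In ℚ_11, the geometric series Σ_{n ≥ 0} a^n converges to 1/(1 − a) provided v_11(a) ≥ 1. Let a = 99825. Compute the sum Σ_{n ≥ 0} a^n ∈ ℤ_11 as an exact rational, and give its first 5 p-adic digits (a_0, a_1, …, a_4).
Σ a^n = 1/(1 − a) = -1/99824;  first 5 digits = (1, 0, 0, 9, 6)

v_11(a) = 3 ≥ 1, so the series converges in ℤ_11 to 1/(1 − a) = 1/(1 − 99825) = -1/99824. Expand this rational in ℤ_11: compute digits iteratively via d_i = x_i mod 11, x_{i+1} = (x_i − d_i)/11. The first 5 digits are (1, 0, 0, 9, 6).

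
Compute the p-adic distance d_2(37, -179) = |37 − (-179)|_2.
d_2(37, -179) = 1/8

Step 1 — x − y = 37 − (-179) = 216. Step 2 — v_2(216) = 3 (factor: 216 = (2^3 · 27); the sign does not affect v_p). Step 3 — |x − y|_2 = 2^{-3} = 1/8.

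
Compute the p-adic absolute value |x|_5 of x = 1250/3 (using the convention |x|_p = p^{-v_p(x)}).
|1250/3|_5 = 1/625

Step 1 — compute v_5(x) by factoring powers of 5 out of the numerator and denominator: v_5(1250/3) = 4. Step 2 — apply |x|_p = p^{-v_p(x)} = 5^{-4} = 1/625.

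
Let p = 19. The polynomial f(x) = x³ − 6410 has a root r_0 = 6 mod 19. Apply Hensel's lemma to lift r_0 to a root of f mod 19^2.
r_1 = 177 (mod 361)

Hensel: r_{i+1} = r_i − f(r_i)/f′(r_i) mod 19^{i+2}, where f′(x) = 3x². Iterate:
  r_0 = 6 (mod 19)
  r_1 = 177 (mod 361)
Final: r = 177 with f(r) ≡ 0 mod 19^2.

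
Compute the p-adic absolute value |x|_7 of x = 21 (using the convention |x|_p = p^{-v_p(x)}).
|21|_7 = 1/7

Step 1 — compute v_7(x) by factoring powers of 7 out of the numerator and denominator: v_7(21) = 1. Step 2 — apply |x|_p = p^{-v_p(x)} = 7^{-1} = 1/7.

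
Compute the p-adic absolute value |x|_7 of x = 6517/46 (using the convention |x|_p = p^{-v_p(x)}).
|6517/46|_7 = 1/343

Step 1 — compute v_7(x) by factoring powers of 7 out of the numerator and denominator: v_7(6517/46) = 3. Step 2 — apply |x|_p = p^{-v_p(x)} = 7^{-3} = 1/343.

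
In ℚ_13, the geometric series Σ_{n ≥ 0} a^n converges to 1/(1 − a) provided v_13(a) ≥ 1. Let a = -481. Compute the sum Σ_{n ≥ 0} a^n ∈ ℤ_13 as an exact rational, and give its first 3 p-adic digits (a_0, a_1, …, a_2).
Σ a^n = 1/(1 − a) = 1/482;  first 3 digits = (1, 2, 1)

v_13(a) = 1 ≥ 1, so the series converges in ℤ_13 to 1/(1 − a) = 1/(1 − (-481)) = 1/482. Expand this rational in ℤ_13: compute digits iteratively via d_i = x_i mod 13, x_{i+1} = (x_i − d_i)/13. The first 3 digits are (1, 2, 1).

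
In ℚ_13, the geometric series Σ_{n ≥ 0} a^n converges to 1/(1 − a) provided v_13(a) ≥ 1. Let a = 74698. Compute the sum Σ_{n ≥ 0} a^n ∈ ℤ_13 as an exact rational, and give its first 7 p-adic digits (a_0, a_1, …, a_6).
Σ a^n = 1/(1 − a) = -1/74697;  first 7 digits = (1, 0, 0, 8, 2, 0, 12)

v_13(a) = 3 ≥ 1, so the series converges in ℤ_13 to 1/(1 − a) = 1/(1 − 74698) = -1/74697. Expand this rational in ℤ_13: compute digits iteratively via d_i = x_i mod 13, x_{i+1} = (x_i − d_i)/13. The first 7 digits are (1, 0, 0, 8, 2, 0, 12).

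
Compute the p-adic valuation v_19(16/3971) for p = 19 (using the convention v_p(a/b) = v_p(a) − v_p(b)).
v_19(16/3971) = -2

Factor powers of 19 from the numerator and denominator of the reduced fraction: 16 = 19^0 · 16 and 3971 = 19^2 · 11. Apply v_p(a/b) = v_p(a) − v_p(b): v_19(16/3971) = 0 − 2 = -2.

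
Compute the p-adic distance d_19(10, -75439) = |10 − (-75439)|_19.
d_19(10, -75439) = 1/6859

Step 1 — x − y = 10 − (-75439) = 75449. Step 2 — v_19(75449) = 3 (factor: 75449 = (19^3 · 11); the sign does not affect v_p). Step 3 — |x − y|_19 = 19^{-3} = 1/6859.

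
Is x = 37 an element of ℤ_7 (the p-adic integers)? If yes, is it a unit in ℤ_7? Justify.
x ∈ ℤ_7^× (unit); v_7(x) = 0

ℤ_7 = {x ∈ ℚ_7 : v_7(x) ≥ 0} and ℤ_7^× = {x ∈ ℤ_7 : v_7(x) = 0}. Here v_7(37) = v_7(num) − v_7(den) = 0; compare against these criteria.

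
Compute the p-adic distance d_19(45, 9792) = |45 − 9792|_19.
d_19(45, 9792) = 1/361

Step 1 — x − y = 45 − 9792 = -9747. Step 2 — v_19(-9747) = 2 (factor: -9747 = −(19^2 · 27); the sign does not affect v_p). Step 3 — |x − y|_19 = 19^{-2} = 1/361.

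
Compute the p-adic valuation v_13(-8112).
v_13(-8112) = 2

v_13(n) is the largest exponent k such that 13^k divides n. Factor out: -8112 = -13^2 · 48. (Sign doesn't affect v_p.) So v_13(-8112) = 2.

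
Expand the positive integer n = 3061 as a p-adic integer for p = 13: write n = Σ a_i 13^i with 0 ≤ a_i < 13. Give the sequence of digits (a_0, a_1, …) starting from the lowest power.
(a_0, a_1, …) = (6, 1, 5, 1)

Repeated division by 13 gives the digits low-to-high: 3061 = 6 + 1·13^1 + 5·13^2 + 1·13^3. Digit sequence: (6, 1, 5, 1).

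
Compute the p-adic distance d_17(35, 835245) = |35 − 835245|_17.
d_17(35, 835245) = 1/83521

Step 1 — x − y = 35 − 835245 = -835210. Step 2 — v_17(-835210) = 4 (factor: -835210 = −(17^4 · 10); the sign does not affect v_p). Step 3 — |x − y|_17 = 17^{-4} = 1/83521.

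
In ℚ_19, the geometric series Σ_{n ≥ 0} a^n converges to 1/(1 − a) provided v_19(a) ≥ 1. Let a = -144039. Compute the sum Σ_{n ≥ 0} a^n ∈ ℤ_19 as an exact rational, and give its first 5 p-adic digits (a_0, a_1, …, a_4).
Σ a^n = 1/(1 − a) = 1/144040;  first 5 digits = (1, 0, 0, 17, 17)

v_19(a) = 3 ≥ 1, so the series converges in ℤ_19 to 1/(1 − a) = 1/(1 − (-144039)) = 1/144040. Expand this rational in ℤ_19: compute digits iteratively via d_i = x_i mod 19, x_{i+1} = (x_i − d_i)/19. The first 5 digits are (1, 0, 0, 17, 17).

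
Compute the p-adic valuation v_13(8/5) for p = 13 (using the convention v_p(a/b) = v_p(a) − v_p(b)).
v_13(8/5) = 0

Factor powers of 13 from the numerator and denominator of the reduced fraction: 8 = 13^0 · 8 and 5 = 13^0 · 5. Apply v_p(a/b) = v_p(a) − v_p(b): v_13(8/5) = 0 − 0 = 0.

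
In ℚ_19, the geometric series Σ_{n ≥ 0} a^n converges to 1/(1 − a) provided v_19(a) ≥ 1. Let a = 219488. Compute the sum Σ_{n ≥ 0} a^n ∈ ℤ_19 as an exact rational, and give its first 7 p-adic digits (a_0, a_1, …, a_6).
Σ a^n = 1/(1 − a) = -1/219487;  first 7 digits = (1, 0, 0, 13, 1, 0, 17)

v_19(a) = 3 ≥ 1, so the series converges in ℤ_19 to 1/(1 − a) = 1/(1 − 219488) = -1/219487. Expand this rational in ℤ_19: compute digits iteratively via d_i = x_i mod 19, x_{i+1} = (x_i − d_i)/19. The first 7 digits are (1, 0, 0, 13, 1, 0, 17).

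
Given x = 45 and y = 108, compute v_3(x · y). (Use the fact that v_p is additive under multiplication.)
v_3(4860) = 5

v_p(x) = 2 (factor: 45 = 3^2 · 5); v_p(y) = 3 (factor: 108 = 3^3 · 4). Additivity: v_p(xy) = v_p(x) + v_p(y) = 2 + 3 = 5. (Direct check: xy = 4860 = 3^5 · (20).)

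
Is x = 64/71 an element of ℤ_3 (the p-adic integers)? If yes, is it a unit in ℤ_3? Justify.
x ∈ ℤ_3^× (unit); v_3(x) = 0

ℤ_3 = {x ∈ ℚ_3 : v_3(x) ≥ 0} and ℤ_3^× = {x ∈ ℤ_3 : v_3(x) = 0}. Here v_3(64/71) = v_3(num) − v_3(den) = 0; compare against these criteria.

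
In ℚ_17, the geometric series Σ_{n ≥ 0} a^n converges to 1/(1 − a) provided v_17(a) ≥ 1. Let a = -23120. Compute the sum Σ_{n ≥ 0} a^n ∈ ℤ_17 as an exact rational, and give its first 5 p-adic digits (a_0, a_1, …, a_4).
Σ a^n = 1/(1 − a) = 1/23121;  first 5 digits = (1, 0, 5, 12, 7)

v_17(a) = 2 ≥ 1, so the series converges in ℤ_17 to 1/(1 − a) = 1/(1 − (-23120)) = 1/23121. Expand this rational in ℤ_17: compute digits iteratively via d_i = x_i mod 17, x_{i+1} = (x_i − d_i)/17. The first 5 digits are (1, 0, 5, 12, 7).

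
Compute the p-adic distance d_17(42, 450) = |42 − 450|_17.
d_17(42, 450) = 1/17

Step 1 — x − y = 42 − 450 = -408. Step 2 — v_17(-408) = 1 (factor: -408 = −(17^1 · 24); the sign does not affect v_p). Step 3 — |x − y|_17 = 17^{-1} = 1/17.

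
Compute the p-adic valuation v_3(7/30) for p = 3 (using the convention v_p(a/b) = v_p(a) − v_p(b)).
v_3(7/30) = -1

Factor powers of 3 from the numerator and denominator of the reduced fraction: 7 = 3^0 · 7 and 30 = 3^1 · 10. Apply v_p(a/b) = v_p(a) − v_p(b): v_3(7/30) = 0 − 1 = -1.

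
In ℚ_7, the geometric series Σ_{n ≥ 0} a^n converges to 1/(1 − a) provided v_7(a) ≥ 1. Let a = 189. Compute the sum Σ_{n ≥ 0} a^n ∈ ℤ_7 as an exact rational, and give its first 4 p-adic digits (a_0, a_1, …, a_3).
Σ a^n = 1/(1 − a) = -1/188;  first 4 digits = (1, 6, 4, 5)

v_7(a) = 1 ≥ 1, so the series converges in ℤ_7 to 1/(1 − a) = 1/(1 − 189) = -1/188. Expand this rational in ℤ_7: compute digits iteratively via d_i = x_i mod 7, x_{i+1} = (x_i − d_i)/7. The first 4 digits are (1, 6, 4, 5).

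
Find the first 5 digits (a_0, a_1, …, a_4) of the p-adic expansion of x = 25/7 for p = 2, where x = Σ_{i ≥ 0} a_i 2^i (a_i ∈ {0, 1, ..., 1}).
(a_0, …, a_4) = (1, 1, 1, 1, 1)

v_2(25/7) = 0 (numerator and denominator both coprime to 2), so x ∈ ℤ_2^×. Compute digits iteratively via a_i = x_i mod 2, x_{i+1} = (x_i − a_i)/2, with x_0 = x:
  x_0 = 25/7;  a_0 = 1;  x_1 = (x_0 − 1)/2 = 9/7
  x_1 = 9/7;  a_1 = 1;  x_2 = (x_1 − 1)/2 = 1/7
  x_2 = 1/7;  a_2 = 1;  x_3 = (x_2 − 1)/2 = -3/7
  x_3 = -3/7;  a_3 = 1;  x_4 = (x_3 − 1)/2 = -5/7
  x_4 = -5/7;  a_4 = 1;  x_5 = (x_4 − 1)/2 = -6/7
Digits: (1, 1, 1, 1, 1).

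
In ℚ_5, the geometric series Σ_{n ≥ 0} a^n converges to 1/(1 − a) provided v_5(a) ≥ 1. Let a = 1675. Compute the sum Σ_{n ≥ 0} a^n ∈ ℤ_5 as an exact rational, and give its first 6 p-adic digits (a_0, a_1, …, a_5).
Σ a^n = 1/(1 − a) = -1/1674;  first 6 digits = (1, 0, 2, 3, 1, 3)

v_5(a) = 2 ≥ 1, so the series converges in ℤ_5 to 1/(1 − a) = 1/(1 − 1675) = -1/1674. Expand this rational in ℤ_5: compute digits iteratively via d_i = x_i mod 5, x_{i+1} = (x_i − d_i)/5. The first 6 digits are (1, 0, 2, 3, 1, 3).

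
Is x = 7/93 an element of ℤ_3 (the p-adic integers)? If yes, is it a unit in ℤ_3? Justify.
x ∉ ℤ_3 (v_3(x) = -1 < 0)

ℤ_3 = {x ∈ ℚ_3 : v_3(x) ≥ 0} and ℤ_3^× = {x ∈ ℤ_3 : v_3(x) = 0}. Here v_3(7/93) = v_3(num) − v_3(den) = -1; compare against these criteria.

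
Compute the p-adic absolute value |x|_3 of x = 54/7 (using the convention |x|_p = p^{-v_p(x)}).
|54/7|_3 = 1/27

Step 1 — compute v_3(x) by factoring powers of 3 out of the numerator and denominator: v_3(54/7) = 3. Step 2 — apply |x|_p = p^{-v_p(x)} = 3^{-3} = 1/27.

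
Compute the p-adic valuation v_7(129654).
v_7(129654) = 4

v_7(n) is the largest exponent k such that 7^k divides n. Factor out: 129654 = 7^4 · 54. (Sign doesn't affect v_p.) So v_7(129654) = 4.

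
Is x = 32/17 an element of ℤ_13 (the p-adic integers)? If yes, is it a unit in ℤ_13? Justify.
x ∈ ℤ_13^× (unit); v_13(x) = 0

ℤ_13 = {x ∈ ℚ_13 : v_13(x) ≥ 0} and ℤ_13^× = {x ∈ ℤ_13 : v_13(x) = 0}. Here v_13(32/17) = v_13(num) − v_13(den) = 0; compare against these criteria.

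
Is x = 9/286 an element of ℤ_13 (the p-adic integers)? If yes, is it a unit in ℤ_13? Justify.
x ∉ ℤ_13 (v_13(x) = -1 < 0)

ℤ_13 = {x ∈ ℚ_13 : v_13(x) ≥ 0} and ℤ_13^× = {x ∈ ℤ_13 : v_13(x) = 0}. Here v_13(9/286) = v_13(num) − v_13(den) = -1; compare against these criteria.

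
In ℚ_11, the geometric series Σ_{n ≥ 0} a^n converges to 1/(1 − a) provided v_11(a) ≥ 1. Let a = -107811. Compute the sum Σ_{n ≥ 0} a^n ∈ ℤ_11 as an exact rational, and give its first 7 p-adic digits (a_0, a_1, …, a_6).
Σ a^n = 1/(1 − a) = 1/107812;  first 7 digits = (1, 0, 0, 7, 3, 10, 4)

v_11(a) = 3 ≥ 1, so the series converges in ℤ_11 to 1/(1 − a) = 1/(1 − (-107811)) = 1/107812. Expand this rational in ℤ_11: compute digits iteratively via d_i = x_i mod 11, x_{i+1} = (x_i − d_i)/11. The first 7 digits are (1, 0, 0, 7, 3, 10, 4).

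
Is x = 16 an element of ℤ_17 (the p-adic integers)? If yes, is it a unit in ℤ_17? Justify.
x ∈ ℤ_17^× (unit); v_17(x) = 0

ℤ_17 = {x ∈ ℚ_17 : v_17(x) ≥ 0} and ℤ_17^× = {x ∈ ℤ_17 : v_17(x) = 0}. Here v_17(16) = v_17(num) − v_17(den) = 0; compare against these criteria.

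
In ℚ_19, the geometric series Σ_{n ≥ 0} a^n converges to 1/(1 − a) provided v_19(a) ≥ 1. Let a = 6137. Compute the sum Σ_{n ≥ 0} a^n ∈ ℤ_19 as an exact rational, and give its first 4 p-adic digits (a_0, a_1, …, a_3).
Σ a^n = 1/(1 − a) = -1/6136;  first 4 digits = (1, 0, 17, 0)

v_19(a) = 2 ≥ 1, so the series converges in ℤ_19 to 1/(1 − a) = 1/(1 − 6137) = -1/6136. Expand this rational in ℤ_19: compute digits iteratively via d_i = x_i mod 19, x_{i+1} = (x_i − d_i)/19. The first 4 digits are (1, 0, 17, 0).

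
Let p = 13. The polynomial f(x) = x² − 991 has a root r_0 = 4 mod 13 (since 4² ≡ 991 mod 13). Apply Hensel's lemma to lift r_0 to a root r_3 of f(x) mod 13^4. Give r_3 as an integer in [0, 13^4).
r_3 = 20089 (mod 28561)

Hensel's recurrence: r_{i+1} = r_i − f(r_i)·(f′(r_i))^{-1} mod 13^{i+2}, with f′(x) = 2x. Iterate:
  r_0 = 4 (mod 13)
  r_1 = 147 (mod 169)
  r_2 = 316 (mod 2197)
  r_3 = 20089 (mod 28561)
Final: r_3 = 20089, and one checks f(r_3) ≡ 0 mod 13^4.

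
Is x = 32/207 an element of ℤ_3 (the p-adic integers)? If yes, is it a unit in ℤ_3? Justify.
x ∉ ℤ_3 (v_3(x) = -2 < 0)

ℤ_3 = {x ∈ ℚ_3 : v_3(x) ≥ 0} and ℤ_3^× = {x ∈ ℤ_3 : v_3(x) = 0}. Here v_3(32/207) = v_3(num) − v_3(den) = -2; compare against these criteria.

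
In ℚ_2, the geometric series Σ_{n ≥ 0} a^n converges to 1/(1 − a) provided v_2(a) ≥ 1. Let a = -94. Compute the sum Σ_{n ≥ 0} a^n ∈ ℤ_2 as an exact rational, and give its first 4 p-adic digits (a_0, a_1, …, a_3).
Σ a^n = 1/(1 − a) = 1/95;  first 4 digits = (1, 1, 1, 1)

v_2(a) = 1 ≥ 1, so the series converges in ℤ_2 to 1/(1 − a) = 1/(1 − (-94)) = 1/95. Expand this rational in ℤ_2: compute digits iteratively via d_i = x_i mod 2, x_{i+1} = (x_i − d_i)/2. The first 4 digits are (1, 1, 1, 1).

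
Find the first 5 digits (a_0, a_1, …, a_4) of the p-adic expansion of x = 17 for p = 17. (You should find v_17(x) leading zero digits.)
(a_0, …, a_4) = (0, 1, 0, 0, 0)

v_17(17) = 1, so a_0 = ... = a_0 = 0. Factor out: x = 17^1 · u with u = 1 a unit in ℤ_17. Expand u iteratively via a_{v+i} = u_i mod 17, u_{i+1} = (u_i − a_{v+i})/17:
  u_0 = 1;  a_1 = 1;  u_1 = (u_0 − 1)/17 = 0
  u_1 = 0;  a_2 = 0;  u_2 = (u_1 − 0)/17 = 0
  u_2 = 0;  a_3 = 0;  u_3 = (u_2 − 0)/17 = 0
  u_3 = 0;  a_4 = 0;  u_4 = (u_3 − 0)/17 = 0
Digits: (0, 1, 0, 0, 0).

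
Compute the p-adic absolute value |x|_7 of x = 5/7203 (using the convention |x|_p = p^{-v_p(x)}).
|5/7203|_7 = 2401

Step 1 — compute v_7(x) by factoring powers of 7 out of the numerator and denominator: v_7(5/7203) = -4. Step 2 — apply |x|_p = p^{-v_p(x)} = 7^{4} = 2401.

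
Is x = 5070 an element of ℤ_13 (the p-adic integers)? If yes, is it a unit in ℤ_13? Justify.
x ∈ ℤ_13 but not a unit; v_13(x) = 2 > 0

ℤ_13 = {x ∈ ℚ_13 : v_13(x) ≥ 0} and ℤ_13^× = {x ∈ ℤ_13 : v_13(x) = 0}. Here v_13(5070) = v_13(num) − v_13(den) = 2; compare against these criteria.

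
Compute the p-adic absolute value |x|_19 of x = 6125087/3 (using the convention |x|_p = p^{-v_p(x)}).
|6125087/3|_19 = 1/130321

Step 1 — compute v_19(x) by factoring powers of 19 out of the numerator and denominator: v_19(6125087/3) = 4. Step 2 — apply |x|_p = p^{-v_p(x)} = 19^{-4} = 1/130321.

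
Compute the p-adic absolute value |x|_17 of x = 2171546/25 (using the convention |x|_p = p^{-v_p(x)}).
|2171546/25|_17 = 1/83521

Step 1 — compute v_17(x) by factoring powers of 17 out of the numerator and denominator: v_17(2171546/25) = 4. Step 2 — apply |x|_p = p^{-v_p(x)} = 17^{-4} = 1/83521.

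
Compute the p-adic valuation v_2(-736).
v_2(-736) = 5

v_2(n) is the largest exponent k such that 2^k divides n. Factor out: -736 = -2^5 · 23. (Sign doesn't affect v_p.) So v_2(-736) = 5.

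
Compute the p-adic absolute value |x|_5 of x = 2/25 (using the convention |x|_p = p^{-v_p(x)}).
|2/25|_5 = 25

Step 1 — compute v_5(x) by factoring powers of 5 out of the numerator and denominator: v_5(2/25) = -2. Step 2 — apply |x|_p = p^{-v_p(x)} = 5^{2} = 25.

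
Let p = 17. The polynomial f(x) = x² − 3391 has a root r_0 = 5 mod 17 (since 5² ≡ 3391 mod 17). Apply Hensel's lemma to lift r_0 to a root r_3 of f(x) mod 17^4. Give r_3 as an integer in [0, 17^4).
r_3 = 22479 (mod 83521)

Hensel's recurrence: r_{i+1} = r_i − f(r_i)·(f′(r_i))^{-1} mod 17^{i+2}, with f′(x) = 2x. Iterate:
  r_0 = 5 (mod 17)
  r_1 = 226 (mod 289)
  r_2 = 2827 (mod 4913)
  r_3 = 22479 (mod 83521)
Final: r_3 = 22479, and one checks f(r_3) ≡ 0 mod 17^4.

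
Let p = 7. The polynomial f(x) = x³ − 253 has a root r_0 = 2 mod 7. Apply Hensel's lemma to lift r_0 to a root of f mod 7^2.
r_1 = 2 (mod 49)

Hensel: r_{i+1} = r_i − f(r_i)/f′(r_i) mod 7^{i+2}, where f′(x) = 3x². Iterate:
  r_0 = 2 (mod 7)
  r_1 = 2 (mod 49)
Final: r = 2 with f(r) ≡ 0 mod 7^2.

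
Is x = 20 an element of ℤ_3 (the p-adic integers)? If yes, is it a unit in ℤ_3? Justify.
x ∈ ℤ_3^× (unit); v_3(x) = 0

ℤ_3 = {x ∈ ℚ_3 : v_3(x) ≥ 0} and ℤ_3^× = {x ∈ ℤ_3 : v_3(x) = 0}. Here v_3(20) = v_3(num) − v_3(den) = 0; compare against these criteria.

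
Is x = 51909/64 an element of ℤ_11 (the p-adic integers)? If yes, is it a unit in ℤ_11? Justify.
x ∈ ℤ_11 but not a unit; v_11(x) = 3 > 0

ℤ_11 = {x ∈ ℚ_11 : v_11(x) ≥ 0} and ℤ_11^× = {x ∈ ℤ_11 : v_11(x) = 0}. Here v_11(51909/64) = v_11(num) − v_11(den) = 3; compare against these criteria.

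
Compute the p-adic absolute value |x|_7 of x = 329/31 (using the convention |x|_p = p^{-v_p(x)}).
|329/31|_7 = 1/7

Step 1 — compute v_7(x) by factoring powers of 7 out of the numerator and denominator: v_7(329/31) = 1. Step 2 — apply |x|_p = p^{-v_p(x)} = 7^{-1} = 1/7.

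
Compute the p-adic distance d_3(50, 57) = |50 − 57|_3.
d_3(50, 57) = 1

Step 1 — x − y = 50 − 57 = -7. Step 2 — v_3(-7) = 0 (factor: -7 = −(3^0 · 7); the sign does not affect v_p). Step 3 — |x − y|_3 = 3^{0} = 1.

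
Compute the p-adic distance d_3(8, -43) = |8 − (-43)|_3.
d_3(8, -43) = 1/3

Step 1 — x − y = 8 − (-43) = 51. Step 2 — v_3(51) = 1 (factor: 51 = (3^1 · 17); the sign does not affect v_p). Step 3 — |x − y|_3 = 3^{-1} = 1/3.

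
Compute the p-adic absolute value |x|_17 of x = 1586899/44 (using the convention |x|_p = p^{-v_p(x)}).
|1586899/44|_17 = 1/83521

Step 1 — compute v_17(x) by factoring powers of 17 out of the numerator and denominator: v_17(1586899/44) = 4. Step 2 — apply |x|_p = p^{-v_p(x)} = 17^{-4} = 1/83521.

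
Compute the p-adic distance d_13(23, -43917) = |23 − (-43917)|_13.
d_13(23, -43917) = 1/2197

Step 1 — x − y = 23 − (-43917) = 43940. Step 2 — v_13(43940) = 3 (factor: 43940 = (13^3 · 20); the sign does not affect v_p). Step 3 — |x − y|_13 = 13^{-3} = 1/2197.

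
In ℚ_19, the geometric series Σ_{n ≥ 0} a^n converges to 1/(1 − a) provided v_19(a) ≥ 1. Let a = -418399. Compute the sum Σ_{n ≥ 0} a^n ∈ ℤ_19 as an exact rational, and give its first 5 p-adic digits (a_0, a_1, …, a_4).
Σ a^n = 1/(1 − a) = 1/418400;  first 5 digits = (1, 0, 0, 15, 15)

v_19(a) = 3 ≥ 1, so the series converges in ℤ_19 to 1/(1 − a) = 1/(1 − (-418399)) = 1/418400. Expand this rational in ℤ_19: compute digits iteratively via d_i = x_i mod 19, x_{i+1} = (x_i − d_i)/19. The first 5 digits are (1, 0, 0, 15, 15).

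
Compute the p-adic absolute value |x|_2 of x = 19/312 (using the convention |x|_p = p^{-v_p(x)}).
|19/312|_2 = 8

Step 1 — compute v_2(x) by factoring powers of 2 out of the numerator and denominator: v_2(19/312) = -3. Step 2 — apply |x|_p = p^{-v_p(x)} = 2^{3} = 8.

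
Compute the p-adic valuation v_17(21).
v_17(21) = 0

v_17(n) is the largest exponent k such that 17^k divides n. Factor out: 21 = 17^0 · 21. (Sign doesn't affect v_p.) So v_17(21) = 0.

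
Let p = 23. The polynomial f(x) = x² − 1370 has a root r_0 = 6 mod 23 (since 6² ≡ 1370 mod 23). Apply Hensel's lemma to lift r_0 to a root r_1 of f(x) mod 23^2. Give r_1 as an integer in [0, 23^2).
r_1 = 29 (mod 529)

Hensel's recurrence: r_{i+1} = r_i − f(r_i)·(f′(r_i))^{-1} mod 23^{i+2}, with f′(x) = 2x. Iterate:
  r_0 = 6 (mod 23)
  r_1 = 29 (mod 529)
Final: r_1 = 29, and one checks f(r_1) ≡ 0 mod 23^2.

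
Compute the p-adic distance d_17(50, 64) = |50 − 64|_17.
d_17(50, 64) = 1

Step 1 — x − y = 50 − 64 = -14. Step 2 — v_17(-14) = 0 (factor: -14 = −(17^0 · 14); the sign does not affect v_p). Step 3 — |x − y|_17 = 17^{0} = 1.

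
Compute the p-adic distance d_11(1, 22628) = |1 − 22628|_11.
d_11(1, 22628) = 1/1331

Step 1 — x − y = 1 − 22628 = -22627. Step 2 — v_11(-22627) = 3 (factor: -22627 = −(11^3 · 17); the sign does not affect v_p). Step 3 — |x − y|_11 = 11^{-3} = 1/1331.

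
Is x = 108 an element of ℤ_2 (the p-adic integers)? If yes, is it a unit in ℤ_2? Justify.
x ∈ ℤ_2 but not a unit; v_2(x) = 2 > 0

ℤ_2 = {x ∈ ℚ_2 : v_2(x) ≥ 0} and ℤ_2^× = {x ∈ ℤ_2 : v_2(x) = 0}. Here v_2(108) = v_2(num) − v_2(den) = 2; compare against these criteria.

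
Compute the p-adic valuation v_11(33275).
v_11(33275) = 3

v_11(n) is the largest exponent k such that 11^k divides n. Factor out: 33275 = 11^3 · 25. (Sign doesn't affect v_p.) So v_11(33275) = 3.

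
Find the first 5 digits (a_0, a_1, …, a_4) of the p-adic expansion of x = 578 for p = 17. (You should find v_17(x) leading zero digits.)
(a_0, …, a_4) = (0, 0, 2, 0, 0)

v_17(578) = 2, so a_0 = ... = a_1 = 0. Factor out: x = 17^2 · u with u = 2 a unit in ℤ_17. Expand u iteratively via a_{v+i} = u_i mod 17, u_{i+1} = (u_i − a_{v+i})/17:
  u_0 = 2;  a_2 = 2;  u_1 = (u_0 − 2)/17 = 0
  u_1 = 0;  a_3 = 0;  u_2 = (u_1 − 0)/17 = 0
  u_2 = 0;  a_4 = 0;  u_3 = (u_2 − 0)/17 = 0
Digits: (0, 0, 2, 0, 0).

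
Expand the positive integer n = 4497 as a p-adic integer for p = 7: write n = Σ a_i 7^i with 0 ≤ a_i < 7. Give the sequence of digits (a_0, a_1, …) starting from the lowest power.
(a_0, a_1, …) = (3, 5, 0, 6, 1)

Repeated division by 7 gives the digits low-to-high: 4497 = 3 + 5·7^1 + 6·7^3 + 1·7^4. Digit sequence: (3, 5, 0, 6, 1).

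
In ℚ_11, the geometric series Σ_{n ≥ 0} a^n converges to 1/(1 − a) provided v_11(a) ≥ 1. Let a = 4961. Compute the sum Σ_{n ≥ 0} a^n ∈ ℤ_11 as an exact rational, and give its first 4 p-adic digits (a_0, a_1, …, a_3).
Σ a^n = 1/(1 − a) = -1/4960;  first 4 digits = (1, 0, 8, 3)

v_11(a) = 2 ≥ 1, so the series converges in ℤ_11 to 1/(1 − a) = 1/(1 − 4961) = -1/4960. Expand this rational in ℤ_11: compute digits iteratively via d_i = x_i mod 11, x_{i+1} = (x_i − d_i)/11. The first 4 digits are (1, 0, 8, 3).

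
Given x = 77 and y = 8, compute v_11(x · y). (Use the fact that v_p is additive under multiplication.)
v_11(616) = 1

v_p(x) = 1 (factor: 77 = 11^1 · 7); v_p(y) = 0 (factor: 8 = 11^0 · 8). Additivity: v_p(xy) = v_p(x) + v_p(y) = 1 + 0 = 1. (Direct check: xy = 616 = 11^1 · (56).)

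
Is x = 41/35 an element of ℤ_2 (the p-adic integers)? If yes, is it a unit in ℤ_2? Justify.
x ∈ ℤ_2^× (unit); v_2(x) = 0

ℤ_2 = {x ∈ ℚ_2 : v_2(x) ≥ 0} and ℤ_2^× = {x ∈ ℤ_2 : v_2(x) = 0}. Here v_2(41/35) = v_2(num) − v_2(den) = 0; compare against these criteria.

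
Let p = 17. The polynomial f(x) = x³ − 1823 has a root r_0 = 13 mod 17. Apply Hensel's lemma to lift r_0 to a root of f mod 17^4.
r_3 = 2835 (mod 83521)

Hensel: r_{i+1} = r_i − f(r_i)/f′(r_i) mod 17^{i+2}, where f′(x) = 3x². Iterate:
  r_0 = 13 (mod 17)
  r_1 = 234 (mod 289)
  r_2 = 2835 (mod 4913)
  r_3 = 2835 (mod 83521)
Final: r = 2835 with f(r) ≡ 0 mod 17^4.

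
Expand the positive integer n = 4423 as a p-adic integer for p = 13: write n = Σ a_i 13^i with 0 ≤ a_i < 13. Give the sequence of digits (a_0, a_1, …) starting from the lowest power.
(a_0, a_1, …) = (3, 2, 0, 2)

Repeated division by 13 gives the digits low-to-high: 4423 = 3 + 2·13^1 + 2·13^3. Digit sequence: (3, 2, 0, 2).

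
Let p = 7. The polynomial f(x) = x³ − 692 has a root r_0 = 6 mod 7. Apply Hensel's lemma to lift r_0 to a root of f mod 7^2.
r_1 = 34 (mod 49)

Hensel: r_{i+1} = r_i − f(r_i)/f′(r_i) mod 7^{i+2}, where f′(x) = 3x². Iterate:
  r_0 = 6 (mod 7)
  r_1 = 34 (mod 49)
Final: r = 34 with f(r) ≡ 0 mod 7^2.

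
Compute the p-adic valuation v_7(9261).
v_7(9261) = 3

v_7(n) is the largest exponent k such that 7^k divides n. Factor out: 9261 = 7^3 · 27. (Sign doesn't affect v_p.) So v_7(9261) = 3.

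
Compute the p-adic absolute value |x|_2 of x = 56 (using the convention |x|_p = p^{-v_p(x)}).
|56|_2 = 1/8

Step 1 — compute v_2(x) by factoring powers of 2 out of the numerator and denominator: v_2(56) = 3. Step 2 — apply |x|_p = p^{-v_p(x)} = 2^{-3} = 1/8.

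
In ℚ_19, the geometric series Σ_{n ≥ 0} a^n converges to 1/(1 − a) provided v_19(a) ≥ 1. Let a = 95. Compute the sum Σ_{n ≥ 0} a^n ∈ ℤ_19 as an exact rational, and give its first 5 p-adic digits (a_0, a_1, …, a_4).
Σ a^n = 1/(1 − a) = -1/94;  first 5 digits = (1, 5, 6, 12, 4)

v_19(a) = 1 ≥ 1, so the series converges in ℤ_19 to 1/(1 − a) = 1/(1 − 95) = -1/94. Expand this rational in ℤ_19: compute digits iteratively via d_i = x_i mod 19, x_{i+1} = (x_i − d_i)/19. The first 5 digits are (1, 5, 6, 12, 4).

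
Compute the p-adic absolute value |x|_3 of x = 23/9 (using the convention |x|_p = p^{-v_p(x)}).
|23/9|_3 = 9

Step 1 — compute v_3(x) by factoring powers of 3 out of the numerator and denominator: v_3(23/9) = -2. Step 2 — apply |x|_p = p^{-v_p(x)} = 3^{2} = 9.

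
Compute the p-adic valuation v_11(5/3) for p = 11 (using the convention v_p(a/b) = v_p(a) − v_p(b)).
v_11(5/3) = 0

Factor powers of 11 from the numerator and denominator of the reduced fraction: 5 = 11^0 · 5 and 3 = 11^0 · 3. Apply v_p(a/b) = v_p(a) − v_p(b): v_11(5/3) = 0 − 0 = 0.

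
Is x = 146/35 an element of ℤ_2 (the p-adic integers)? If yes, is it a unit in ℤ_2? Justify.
x ∈ ℤ_2 but not a unit; v_2(x) = 1 > 0

ℤ_2 = {x ∈ ℚ_2 : v_2(x) ≥ 0} and ℤ_2^× = {x ∈ ℤ_2 : v_2(x) = 0}. Here v_2(146/35) = v_2(num) − v_2(den) = 1; compare against these criteria.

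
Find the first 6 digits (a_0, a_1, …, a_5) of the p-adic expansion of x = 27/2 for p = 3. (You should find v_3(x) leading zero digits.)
(a_0, …, a_5) = (0, 0, 0, 2, 1, 1)

v_3(27/2) = 3, so a_0 = ... = a_2 = 0. Factor out: x = 3^3 · u with u = 1/2 a unit in ℤ_3. Expand u iteratively via a_{v+i} = u_i mod 3, u_{i+1} = (u_i − a_{v+i})/3:
  u_0 = 1/2;  a_3 = 2;  u_1 = (u_0 − 2)/3 = -1/2
  u_1 = -1/2;  a_4 = 1;  u_2 = (u_1 − 1)/3 = -1/2
  u_2 = -1/2;  a_5 = 1;  u_3 = (u_2 − 1)/3 = -1/2
Digits: (0, 0, 0, 2, 1, 1).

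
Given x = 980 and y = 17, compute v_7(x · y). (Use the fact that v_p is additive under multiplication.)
v_7(16660) = 2

v_p(x) = 2 (factor: 980 = 7^2 · 20); v_p(y) = 0 (factor: 17 = 7^0 · 17). Additivity: v_p(xy) = v_p(x) + v_p(y) = 2 + 0 = 2. (Direct check: xy = 16660 = 7^2 · (340).)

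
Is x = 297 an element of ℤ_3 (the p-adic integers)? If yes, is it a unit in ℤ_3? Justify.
x ∈ ℤ_3 but not a unit; v_3(x) = 3 > 0

ℤ_3 = {x ∈ ℚ_3 : v_3(x) ≥ 0} and ℤ_3^× = {x ∈ ℤ_3 : v_3(x) = 0}. Here v_3(297) = v_3(num) − v_3(den) = 3; compare against these criteria.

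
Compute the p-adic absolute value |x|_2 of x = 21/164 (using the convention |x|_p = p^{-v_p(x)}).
|21/164|_2 = 4

Step 1 — compute v_2(x) by factoring powers of 2 out of the numerator and denominator: v_2(21/164) = -2. Step 2 — apply |x|_p = p^{-v_p(x)} = 2^{2} = 4.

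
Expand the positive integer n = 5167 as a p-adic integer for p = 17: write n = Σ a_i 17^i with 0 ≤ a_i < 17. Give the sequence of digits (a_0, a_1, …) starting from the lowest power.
(a_0, a_1, …) = (16, 14, 0, 1)

Repeated division by 17 gives the digits low-to-high: 5167 = 16 + 14·17^1 + 1·17^3. Digit sequence: (16, 14, 0, 1).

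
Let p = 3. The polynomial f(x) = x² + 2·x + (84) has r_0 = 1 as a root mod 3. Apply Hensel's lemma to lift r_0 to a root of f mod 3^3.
r_2 = 4 (mod 27)

Hensel: r_{i+1} = r_i − f(r_i)·(f′(r_i))^{-1} mod 3^{i+2}, f′(x) = 2x + 2. Iterate:
  r_0 = 1 (mod 3)
  r_1 = 4 (mod 9)
  r_2 = 4 (mod 27)
Final: r = 4 satisfies f(r) ≡ 0 mod 3^3.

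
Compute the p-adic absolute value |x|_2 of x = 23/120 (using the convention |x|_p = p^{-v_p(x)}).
|23/120|_2 = 8

Step 1 — compute v_2(x) by factoring powers of 2 out of the numerator and denominator: v_2(23/120) = -3. Step 2 — apply |x|_p = p^{-v_p(x)} = 2^{3} = 8.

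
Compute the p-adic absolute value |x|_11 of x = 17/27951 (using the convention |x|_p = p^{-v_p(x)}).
|17/27951|_11 = 1331

Step 1 — compute v_11(x) by factoring powers of 11 out of the numerator and denominator: v_11(17/27951) = -3. Step 2 — apply |x|_p = p^{-v_p(x)} = 11^{3} = 1331.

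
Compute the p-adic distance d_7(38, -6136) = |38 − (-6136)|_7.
d_7(38, -6136) = 1/343

Step 1 — x − y = 38 − (-6136) = 6174. Step 2 — v_7(6174) = 3 (factor: 6174 = (7^3 · 18); the sign does not affect v_p). Step 3 — |x − y|_7 = 7^{-3} = 1/343.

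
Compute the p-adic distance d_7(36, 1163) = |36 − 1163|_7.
d_7(36, 1163) = 1/49

Step 1 — x − y = 36 − 1163 = -1127. Step 2 — v_7(-1127) = 2 (factor: -1127 = −(7^2 · 23); the sign does not affect v_p). Step 3 — |x − y|_7 = 7^{-2} = 1/49.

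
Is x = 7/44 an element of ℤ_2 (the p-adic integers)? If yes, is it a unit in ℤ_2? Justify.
x ∉ ℤ_2 (v_2(x) = -2 < 0)

ℤ_2 = {x ∈ ℚ_2 : v_2(x) ≥ 0} and ℤ_2^× = {x ∈ ℤ_2 : v_2(x) = 0}. Here v_2(7/44) = v_2(num) − v_2(den) = -2; compare against these criteria.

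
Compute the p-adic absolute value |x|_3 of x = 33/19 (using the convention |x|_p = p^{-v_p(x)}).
|33/19|_3 = 1/3

Step 1 — compute v_3(x) by factoring powers of 3 out of the numerator and denominator: v_3(33/19) = 1. Step 2 — apply |x|_p = p^{-v_p(x)} = 3^{-1} = 1/3.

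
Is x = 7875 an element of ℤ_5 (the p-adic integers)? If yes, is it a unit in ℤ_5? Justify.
x ∈ ℤ_5 but not a unit; v_5(x) = 3 > 0

ℤ_5 = {x ∈ ℚ_5 : v_5(x) ≥ 0} and ℤ_5^× = {x ∈ ℤ_5 : v_5(x) = 0}. Here v_5(7875) = v_5(num) − v_5(den) = 3; compare against these criteria.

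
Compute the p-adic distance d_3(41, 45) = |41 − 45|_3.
d_3(41, 45) = 1

Step 1 — x − y = 41 − 45 = -4. Step 2 — v_3(-4) = 0 (factor: -4 = −(3^0 · 4); the sign does not affect v_p). Step 3 — |x − y|_3 = 3^{0} = 1.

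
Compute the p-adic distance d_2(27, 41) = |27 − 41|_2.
d_2(27, 41) = 1/2

Step 1 — x − y = 27 − 41 = -14. Step 2 — v_2(-14) = 1 (factor: -14 = −(2^1 · 7); the sign does not affect v_p). Step 3 — |x − y|_2 = 2^{-1} = 1/2.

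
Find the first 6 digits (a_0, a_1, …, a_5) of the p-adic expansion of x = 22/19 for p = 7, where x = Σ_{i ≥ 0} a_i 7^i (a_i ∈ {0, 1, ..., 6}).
(a_0, …, a_5) = (3, 6, 5, 1, 6, 5)

v_7(22/19) = 0 (numerator and denominator both coprime to 7), so x ∈ ℤ_7^×. Compute digits iteratively via a_i = x_i mod 7, x_{i+1} = (x_i − a_i)/7, with x_0 = x:
  x_0 = 22/19;  a_0 = 3;  x_1 = (x_0 − 3)/7 = -5/19
  x_1 = -5/19;  a_1 = 6;  x_2 = (x_1 − 6)/7 = -17/19
  x_2 = -17/19;  a_2 = 5;  x_3 = (x_2 − 5)/7 = -16/19
  x_3 = -16/19;  a_3 = 1;  x_4 = (x_3 − 1)/7 = -5/19
  x_4 = -5/19;  a_4 = 6;  x_5 = (x_4 − 6)/7 = -17/19
  x_5 = -17/19;  a_5 = 5;  x_6 = (x_5 − 5)/7 = -16/19
Digits: (3, 6, 5, 1, 6, 5).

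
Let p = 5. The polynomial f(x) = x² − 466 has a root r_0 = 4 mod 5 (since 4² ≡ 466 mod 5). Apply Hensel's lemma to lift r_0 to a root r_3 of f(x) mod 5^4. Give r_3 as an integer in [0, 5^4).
r_3 = 529 (mod 625)

Hensel's recurrence: r_{i+1} = r_i − f(r_i)·(f′(r_i))^{-1} mod 5^{i+2}, with f′(x) = 2x. Iterate:
  r_0 = 4 (mod 5)
  r_1 = 4 (mod 25)
  r_2 = 29 (mod 125)
  r_3 = 529 (mod 625)
Final: r_3 = 529, and one checks f(r_3) ≡ 0 mod 5^4.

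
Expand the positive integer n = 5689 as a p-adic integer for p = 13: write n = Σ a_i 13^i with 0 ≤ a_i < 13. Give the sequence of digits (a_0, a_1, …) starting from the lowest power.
(a_0, a_1, …) = (8, 8, 7, 2)

Repeated division by 13 gives the digits low-to-high: 5689 = 8 + 8·13^1 + 7·13^2 + 2·13^3. Digit sequence: (8, 8, 7, 2).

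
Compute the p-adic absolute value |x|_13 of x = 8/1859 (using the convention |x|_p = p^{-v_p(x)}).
|8/1859|_13 = 169

Step 1 — compute v_13(x) by factoring powers of 13 out of the numerator and denominator: v_13(8/1859) = -2. Step 2 — apply |x|_p = p^{-v_p(x)} = 13^{2} = 169.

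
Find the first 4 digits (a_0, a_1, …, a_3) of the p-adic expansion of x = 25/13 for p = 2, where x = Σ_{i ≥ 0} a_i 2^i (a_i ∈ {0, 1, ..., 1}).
(a_0, …, a_3) = (1, 0, 1, 1)

v_2(25/13) = 0 (numerator and denominator both coprime to 2), so x ∈ ℤ_2^×. Compute digits iteratively via a_i = x_i mod 2, x_{i+1} = (x_i − a_i)/2, with x_0 = x:
  x_0 = 25/13;  a_0 = 1;  x_1 = (x_0 − 1)/2 = 6/13
  x_1 = 6/13;  a_1 = 0;  x_2 = (x_1 − 0)/2 = 3/13
  x_2 = 3/13;  a_2 = 1;  x_3 = (x_2 − 1)/2 = -5/13
  x_3 = -5/13;  a_3 = 1;  x_4 = (x_3 − 1)/2 = -9/13
Digits: (1, 0, 1, 1).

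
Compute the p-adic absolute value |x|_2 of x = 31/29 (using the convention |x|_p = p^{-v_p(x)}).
|31/29|_2 = 1

Step 1 — compute v_2(x) by factoring powers of 2 out of the numerator and denominator: v_2(31/29) = 0. Step 2 — apply |x|_p = p^{-v_p(x)} = 2^{0} = 1.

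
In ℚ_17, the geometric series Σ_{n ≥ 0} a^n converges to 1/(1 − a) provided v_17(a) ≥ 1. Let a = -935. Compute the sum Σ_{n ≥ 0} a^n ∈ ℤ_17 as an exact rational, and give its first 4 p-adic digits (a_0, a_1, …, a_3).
Σ a^n = 1/(1 − a) = 1/936;  first 4 digits = (1, 13, 12, 11)

v_17(a) = 1 ≥ 1, so the series converges in ℤ_17 to 1/(1 − a) = 1/(1 − (-935)) = 1/936. Expand this rational in ℤ_17: compute digits iteratively via d_i = x_i mod 17, x_{i+1} = (x_i − d_i)/17. The first 4 digits are (1, 13, 12, 11).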